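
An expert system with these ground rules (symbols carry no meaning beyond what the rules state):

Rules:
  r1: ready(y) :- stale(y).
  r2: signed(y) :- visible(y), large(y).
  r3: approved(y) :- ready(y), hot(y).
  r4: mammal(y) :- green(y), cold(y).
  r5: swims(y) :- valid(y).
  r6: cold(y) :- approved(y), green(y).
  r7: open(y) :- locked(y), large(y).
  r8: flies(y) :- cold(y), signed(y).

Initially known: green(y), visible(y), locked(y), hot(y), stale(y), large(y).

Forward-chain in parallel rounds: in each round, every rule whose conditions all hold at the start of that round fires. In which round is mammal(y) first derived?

4

[1] r1 [ready(y) :- stale(y).]; r2 [signed(y) :- visible(y), large(y).]; r7 [open(y) :- locked(y), large(y).]. ⇒ new: ready(y), signed(y), open(y).
[2] r3 [approved(y) :- ready(y), hot(y).]. ⇒ new: approved(y).
[3] r6 [cold(y) :- approved(y), green(y).]. ⇒ new: cold(y).
[4] r4 [mammal(y) :- green(y), cold(y).]; r8 [flies(y) :- cold(y), signed(y).]. ⇒ new: mammal(y), flies(y).
mammal(y) first appears in round 4.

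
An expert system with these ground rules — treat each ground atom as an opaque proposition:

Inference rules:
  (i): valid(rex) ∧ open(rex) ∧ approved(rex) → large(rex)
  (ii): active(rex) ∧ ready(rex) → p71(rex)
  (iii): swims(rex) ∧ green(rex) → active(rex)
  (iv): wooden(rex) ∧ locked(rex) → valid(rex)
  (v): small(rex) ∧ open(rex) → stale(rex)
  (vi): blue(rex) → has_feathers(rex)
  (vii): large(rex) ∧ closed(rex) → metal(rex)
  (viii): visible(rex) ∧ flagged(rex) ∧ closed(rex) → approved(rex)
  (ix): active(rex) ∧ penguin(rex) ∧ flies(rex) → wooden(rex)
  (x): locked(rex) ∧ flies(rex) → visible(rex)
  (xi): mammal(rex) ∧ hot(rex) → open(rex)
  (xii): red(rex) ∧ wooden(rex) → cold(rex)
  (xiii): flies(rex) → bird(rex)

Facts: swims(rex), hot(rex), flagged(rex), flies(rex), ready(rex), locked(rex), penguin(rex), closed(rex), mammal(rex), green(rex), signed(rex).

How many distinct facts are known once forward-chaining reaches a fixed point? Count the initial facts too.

21

Round 1: (iii) [swims(rex) ∧ green(rex) → active(rex)]; (x) [locked(rex) ∧ flies(rex) → visible(rex)]; (xi) [mammal(rex) ∧ hot(rex) → open(rex)]; (xiii) [flies(rex) → bird(rex)]. Adds active(rex), visible(rex), open(rex), bird(rex).
Round 2: (ii) [active(rex) ∧ ready(rex) → p71(rex)]; (viii) [visible(rex) ∧ flagged(rex) ∧ closed(rex) → approved(rex)]; (ix) [active(rex) ∧ penguin(rex) ∧ flies(rex) → wooden(rex)]. Adds p71(rex), approved(rex), wooden(rex).
Round 3: (iv) [wooden(rex) ∧ locked(rex) → valid(rex)]. Adds valid(rex).
Round 4: (i) [valid(rex) ∧ open(rex) ∧ approved(rex) → large(rex)]. Adds large(rex).
Round 5: (vii) [large(rex) ∧ closed(rex) → metal(rex)]. Adds metal(rex).
Closure: {active(rex), approved(rex), bird(rex), closed(rex), flagged(rex), flies(rex), green(rex), hot(rex), large(rex), locked(rex), mammal(rex), metal(rex), open(rex), p71(rex), penguin(rex), ready(rex), signed(rex), swims(rex), valid(rex), visible(rex), wooden(rex)} — 21 facts.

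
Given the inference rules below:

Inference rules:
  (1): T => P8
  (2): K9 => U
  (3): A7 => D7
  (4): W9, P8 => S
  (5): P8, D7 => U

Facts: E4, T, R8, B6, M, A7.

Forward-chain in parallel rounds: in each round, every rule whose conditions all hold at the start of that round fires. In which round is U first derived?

2

Round 1: (1) [T => P8]; (3) [A7 => D7]. Adds P8, D7.
Round 2: (5) [P8, D7 => U]. Adds U.
U first appears in round 2.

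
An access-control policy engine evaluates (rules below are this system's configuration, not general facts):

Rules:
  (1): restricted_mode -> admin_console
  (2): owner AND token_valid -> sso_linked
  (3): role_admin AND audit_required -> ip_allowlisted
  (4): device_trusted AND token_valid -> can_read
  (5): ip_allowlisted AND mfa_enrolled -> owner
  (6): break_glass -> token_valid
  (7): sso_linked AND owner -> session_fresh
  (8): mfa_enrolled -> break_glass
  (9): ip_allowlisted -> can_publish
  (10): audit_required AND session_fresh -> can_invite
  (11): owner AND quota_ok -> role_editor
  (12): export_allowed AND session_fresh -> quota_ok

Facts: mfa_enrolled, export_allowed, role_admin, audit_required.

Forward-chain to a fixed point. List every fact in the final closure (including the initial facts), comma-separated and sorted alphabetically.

audit_required, break_glass, can_invite, can_publish, export_allowed, ip_allowlisted, mfa_enrolled, owner, quota_ok, role_admin, role_editor, session_fresh, sso_linked, token_valid

Round 1 fires (3), (8), giving ip_allowlisted, break_glass.
Round 2 fires (5), (6), (9), giving owner, token_valid, can_publish.
Round 3 fires (2), giving sso_linked.
Round 4 fires (7), giving session_fresh.
Round 5 fires (10), (12), giving can_invite, quota_ok.
Round 6 fires (11), giving role_editor.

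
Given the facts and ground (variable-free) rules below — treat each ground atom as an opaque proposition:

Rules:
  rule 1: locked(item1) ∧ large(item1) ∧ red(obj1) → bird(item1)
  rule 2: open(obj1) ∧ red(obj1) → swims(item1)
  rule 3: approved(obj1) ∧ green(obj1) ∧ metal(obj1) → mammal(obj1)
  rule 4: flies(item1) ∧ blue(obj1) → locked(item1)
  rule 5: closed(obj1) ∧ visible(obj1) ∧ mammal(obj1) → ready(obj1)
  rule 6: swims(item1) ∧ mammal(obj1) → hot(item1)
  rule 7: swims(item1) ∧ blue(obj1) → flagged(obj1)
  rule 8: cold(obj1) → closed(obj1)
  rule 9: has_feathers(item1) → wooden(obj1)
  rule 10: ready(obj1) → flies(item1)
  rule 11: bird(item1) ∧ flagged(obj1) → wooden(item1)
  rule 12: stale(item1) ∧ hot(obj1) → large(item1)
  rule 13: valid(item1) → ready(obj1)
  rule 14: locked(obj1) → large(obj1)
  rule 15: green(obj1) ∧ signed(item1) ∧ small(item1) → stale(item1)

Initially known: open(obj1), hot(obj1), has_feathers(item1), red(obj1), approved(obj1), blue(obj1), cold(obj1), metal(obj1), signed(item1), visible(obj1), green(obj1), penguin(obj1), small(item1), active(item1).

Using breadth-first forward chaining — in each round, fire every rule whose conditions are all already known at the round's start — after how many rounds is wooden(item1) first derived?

6

Round 1 — rule 2, rule 3, rule 8, rule 9, rule 15, derive swims(item1), mammal(obj1), closed(obj1), wooden(obj1), stale(item1).
Round 2 — rule 5, rule 6, rule 7, rule 12, derive ready(obj1), hot(item1), flagged(obj1), large(item1).
Round 3 — rule 10, derive flies(item1).
Round 4 — rule 4, derive locked(item1).
Round 5 — rule 1, derive bird(item1).
Round 6 — rule 11, derive wooden(item1).
wooden(item1) first appears in round 6.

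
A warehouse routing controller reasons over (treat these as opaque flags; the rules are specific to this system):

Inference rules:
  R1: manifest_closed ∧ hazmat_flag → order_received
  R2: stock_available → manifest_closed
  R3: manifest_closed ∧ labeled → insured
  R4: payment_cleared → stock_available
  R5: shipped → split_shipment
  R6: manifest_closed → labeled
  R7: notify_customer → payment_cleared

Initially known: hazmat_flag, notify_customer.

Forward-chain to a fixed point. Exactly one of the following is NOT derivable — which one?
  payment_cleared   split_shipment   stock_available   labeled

split_shipment

[1] R7 [notify_customer → payment_cleared]. ⇒ new: payment_cleared.
[2] R4 [payment_cleared → stock_available]. ⇒ new: stock_available.
[3] R2 [stock_available → manifest_closed]. ⇒ new: manifest_closed.
[4] R1 [manifest_closed ∧ hazmat_flag → order_received]; R6 [manifest_closed → labeled]. ⇒ new: order_received, labeled.
[5] R3 [manifest_closed ∧ labeled → insured]. ⇒ new: insured.
Derived: labeled (round 4), stock_available (round 2), payment_cleared (round 1). split_shipment never appears in any round.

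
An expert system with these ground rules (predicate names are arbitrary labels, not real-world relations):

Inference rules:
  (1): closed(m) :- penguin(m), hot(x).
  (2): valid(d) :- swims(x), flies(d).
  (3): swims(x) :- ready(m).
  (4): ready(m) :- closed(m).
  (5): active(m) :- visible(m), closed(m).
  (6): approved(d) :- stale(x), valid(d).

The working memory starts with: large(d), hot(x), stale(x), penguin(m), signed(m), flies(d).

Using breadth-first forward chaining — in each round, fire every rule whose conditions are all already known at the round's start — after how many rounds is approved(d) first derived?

5

[1] (1) [closed(m) :- penguin(m), hot(x).]. ⇒ new: closed(m).
[2] (4) [ready(m) :- closed(m).]. ⇒ new: ready(m).
[3] (3) [swims(x) :- ready(m).]. ⇒ new: swims(x).
[4] (2) [valid(d) :- swims(x), flies(d).]. ⇒ new: valid(d).
[5] (6) [approved(d) :- stale(x), valid(d).]. ⇒ new: approved(d).
approved(d) first appears in round 5.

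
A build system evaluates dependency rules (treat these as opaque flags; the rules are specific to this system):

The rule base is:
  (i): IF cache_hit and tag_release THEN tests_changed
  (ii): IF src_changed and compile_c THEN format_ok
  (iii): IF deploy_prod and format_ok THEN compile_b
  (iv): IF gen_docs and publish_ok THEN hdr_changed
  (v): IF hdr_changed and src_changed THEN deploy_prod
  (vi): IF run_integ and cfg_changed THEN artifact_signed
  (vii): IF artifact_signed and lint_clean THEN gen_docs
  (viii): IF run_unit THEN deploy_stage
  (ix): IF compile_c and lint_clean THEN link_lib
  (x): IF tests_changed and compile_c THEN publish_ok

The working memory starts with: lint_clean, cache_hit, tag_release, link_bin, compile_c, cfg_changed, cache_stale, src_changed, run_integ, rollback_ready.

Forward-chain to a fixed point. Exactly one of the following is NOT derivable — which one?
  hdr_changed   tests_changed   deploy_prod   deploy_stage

[1] (i) [IF cache_hit and tag_release THEN tests_changed]; (ii) [IF src_changed and compile_c THEN format_ok]; (vi) [IF run_integ and cfg_changed THEN artifact_signed]; (ix) [IF compile_c and lint_clean THEN link_lib]. ⇒ new: tests_changed, format_ok, artifact_signed, link_lib.
[2] (vii) [IF artifact_signed and lint_clean THEN gen_docs]; (x) [IF tests_changed and compile_c THEN publish_ok]. ⇒ new: gen_docs, publish_ok.
[3] (iv) [IF gen_docs and publish_ok THEN hdr_changed]. ⇒ new: hdr_changed.
[4] (v) [IF hdr_changed and src_changed THEN deploy_prod]. ⇒ new: deploy_prod.
[5] (iii) [IF deploy_prod and format_ok THEN compile_b]. ⇒ new: compile_b.
Derived: deploy_prod (round 4), hdr_changed (round 3), tests_changed (round 1). deploy_stage never appears in any round.

deploy_stage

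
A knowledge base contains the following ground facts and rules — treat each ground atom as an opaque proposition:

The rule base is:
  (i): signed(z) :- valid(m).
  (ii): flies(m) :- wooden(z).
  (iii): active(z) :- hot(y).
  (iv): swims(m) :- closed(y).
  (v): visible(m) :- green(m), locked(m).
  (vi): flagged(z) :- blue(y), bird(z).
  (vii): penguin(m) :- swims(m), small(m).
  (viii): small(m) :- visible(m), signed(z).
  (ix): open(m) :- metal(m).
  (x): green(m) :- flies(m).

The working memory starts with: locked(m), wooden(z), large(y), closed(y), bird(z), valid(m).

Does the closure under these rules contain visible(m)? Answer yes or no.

yes

Round 1 fires (i), (ii), (iv), giving signed(z), flies(m), swims(m).
Round 2 fires (x), giving green(m).
Round 3 fires (v), giving visible(m).
Round 4 fires (viii), giving small(m).
Round 5 fires (vii), giving penguin(m).
visible(m) appears in round 3, so it is derivable.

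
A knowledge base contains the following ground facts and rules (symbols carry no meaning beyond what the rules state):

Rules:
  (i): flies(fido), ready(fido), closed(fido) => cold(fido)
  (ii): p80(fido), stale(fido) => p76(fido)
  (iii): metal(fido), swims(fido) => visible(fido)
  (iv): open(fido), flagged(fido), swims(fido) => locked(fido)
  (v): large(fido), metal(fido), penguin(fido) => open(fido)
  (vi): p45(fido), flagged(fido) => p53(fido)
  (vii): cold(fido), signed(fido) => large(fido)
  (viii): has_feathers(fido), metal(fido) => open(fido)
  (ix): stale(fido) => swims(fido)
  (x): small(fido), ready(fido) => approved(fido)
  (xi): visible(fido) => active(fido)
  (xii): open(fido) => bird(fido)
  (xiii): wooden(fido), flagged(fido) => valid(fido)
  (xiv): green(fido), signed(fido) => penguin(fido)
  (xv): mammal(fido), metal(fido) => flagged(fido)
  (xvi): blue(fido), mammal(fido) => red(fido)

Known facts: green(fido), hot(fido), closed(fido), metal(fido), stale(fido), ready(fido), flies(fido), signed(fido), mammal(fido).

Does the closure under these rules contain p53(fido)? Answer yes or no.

[1] (i) [flies(fido), ready(fido), closed(fido) => cold(fido)]; (ix) [stale(fido) => swims(fido)]; (xiv) [green(fido), signed(fido) => penguin(fido)]; (xv) [mammal(fido), metal(fido) => flagged(fido)]. ⇒ new: cold(fido), swims(fido), penguin(fido), flagged(fido).
[2] (iii) [metal(fido), swims(fido) => visible(fido)]; (vii) [cold(fido), signed(fido) => large(fido)]. ⇒ new: visible(fido), large(fido).
[3] (v) [large(fido), metal(fido), penguin(fido) => open(fido)]; (xi) [visible(fido) => active(fido)]. ⇒ new: open(fido), active(fido).
[4] (iv) [open(fido), flagged(fido), swims(fido) => locked(fido)]; (xii) [open(fido) => bird(fido)]. ⇒ new: locked(fido), bird(fido).
Fixed point reached. p53(fido) is concluded only by (vi); (vi) needs p45(fido) (never derived).

no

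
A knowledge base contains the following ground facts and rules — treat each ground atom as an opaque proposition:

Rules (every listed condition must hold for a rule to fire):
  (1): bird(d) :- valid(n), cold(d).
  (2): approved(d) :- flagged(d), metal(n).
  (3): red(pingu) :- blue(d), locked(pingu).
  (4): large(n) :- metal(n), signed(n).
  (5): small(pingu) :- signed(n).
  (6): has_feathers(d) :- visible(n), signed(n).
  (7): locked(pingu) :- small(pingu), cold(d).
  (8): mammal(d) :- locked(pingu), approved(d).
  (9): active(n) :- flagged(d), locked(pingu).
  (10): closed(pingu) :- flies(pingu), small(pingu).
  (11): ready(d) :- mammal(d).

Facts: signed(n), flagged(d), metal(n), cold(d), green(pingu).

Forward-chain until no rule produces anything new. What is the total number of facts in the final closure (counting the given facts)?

12

Round 1 — (2), (4), (5), derive approved(d), large(n), small(pingu).
Round 2 — (7), derive locked(pingu).
Round 3 — (8), (9), derive mammal(d), active(n).
Round 4 — (11), derive ready(d).
Closure: {active(n), approved(d), cold(d), flagged(d), green(pingu), large(n), locked(pingu), mammal(d), metal(n), ready(d), signed(n), small(pingu)} — 12 facts.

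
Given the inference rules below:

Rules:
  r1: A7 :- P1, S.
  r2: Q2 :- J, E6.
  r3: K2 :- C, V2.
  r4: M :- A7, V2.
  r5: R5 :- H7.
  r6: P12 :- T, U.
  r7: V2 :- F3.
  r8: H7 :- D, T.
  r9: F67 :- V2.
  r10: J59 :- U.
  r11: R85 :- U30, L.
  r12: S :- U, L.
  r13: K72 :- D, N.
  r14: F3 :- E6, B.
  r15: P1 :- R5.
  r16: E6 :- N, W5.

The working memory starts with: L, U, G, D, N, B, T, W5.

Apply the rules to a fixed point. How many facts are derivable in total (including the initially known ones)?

[1] r6 [P12 :- T, U.]; r8 [H7 :- D, T.]; r10 [J59 :- U.]; r12 [S :- U, L.]; r13 [K72 :- D, N.]; r16 [E6 :- N, W5.]. ⇒ new: P12, H7, J59, S, K72, E6.
[2] r5 [R5 :- H7.]; r14 [F3 :- E6, B.]. ⇒ new: R5, F3.
[3] r7 [V2 :- F3.]; r15 [P1 :- R5.]. ⇒ new: V2, P1.
[4] r1 [A7 :- P1, S.]; r9 [F67 :- V2.]. ⇒ new: A7, F67.
[5] r4 [M :- A7, V2.]. ⇒ new: M.
Closure: {A7, B, D, E6, F3, F67, G, H7, J59, K72, L, M, N, P1, P12, R5, S, T, U, V2, W5} — 21 facts.

21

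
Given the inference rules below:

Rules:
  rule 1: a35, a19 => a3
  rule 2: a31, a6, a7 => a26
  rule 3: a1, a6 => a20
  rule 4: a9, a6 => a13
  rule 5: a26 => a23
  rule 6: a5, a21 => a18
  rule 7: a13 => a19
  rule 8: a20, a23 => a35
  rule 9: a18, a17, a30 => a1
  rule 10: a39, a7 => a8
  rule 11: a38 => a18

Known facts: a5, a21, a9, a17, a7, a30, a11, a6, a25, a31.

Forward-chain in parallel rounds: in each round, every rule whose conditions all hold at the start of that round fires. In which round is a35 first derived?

4

Round 1 — rule 2, rule 4, rule 6, derive a26, a13, a18.
Round 2 — rule 5, rule 7, rule 9, derive a23, a19, a1.
Round 3 — rule 3, derive a20.
Round 4 — rule 8, derive a35.
a35 first appears in round 4.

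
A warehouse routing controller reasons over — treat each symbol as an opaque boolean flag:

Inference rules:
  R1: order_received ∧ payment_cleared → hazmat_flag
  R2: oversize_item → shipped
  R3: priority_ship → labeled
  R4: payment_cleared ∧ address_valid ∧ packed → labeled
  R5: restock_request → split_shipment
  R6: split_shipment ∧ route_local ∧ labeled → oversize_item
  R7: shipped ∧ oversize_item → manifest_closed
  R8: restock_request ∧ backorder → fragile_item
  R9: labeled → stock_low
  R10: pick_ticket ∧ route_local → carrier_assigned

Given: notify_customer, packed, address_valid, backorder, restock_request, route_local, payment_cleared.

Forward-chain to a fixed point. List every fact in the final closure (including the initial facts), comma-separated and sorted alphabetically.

address_valid, backorder, fragile_item, labeled, manifest_closed, notify_customer, oversize_item, packed, payment_cleared, restock_request, route_local, shipped, split_shipment, stock_low

[1] R4 [payment_cleared ∧ address_valid ∧ packed → labeled]; R5 [restock_request → split_shipment]; R8 [restock_request ∧ backorder → fragile_item]. ⇒ new: labeled, split_shipment, fragile_item.
[2] R6 [split_shipment ∧ route_local ∧ labeled → oversize_item]; R9 [labeled → stock_low]. ⇒ new: oversize_item, stock_low.
[3] R2 [oversize_item → shipped]. ⇒ new: shipped.
[4] R7 [shipped ∧ oversize_item → manifest_closed]. ⇒ new: manifest_closed.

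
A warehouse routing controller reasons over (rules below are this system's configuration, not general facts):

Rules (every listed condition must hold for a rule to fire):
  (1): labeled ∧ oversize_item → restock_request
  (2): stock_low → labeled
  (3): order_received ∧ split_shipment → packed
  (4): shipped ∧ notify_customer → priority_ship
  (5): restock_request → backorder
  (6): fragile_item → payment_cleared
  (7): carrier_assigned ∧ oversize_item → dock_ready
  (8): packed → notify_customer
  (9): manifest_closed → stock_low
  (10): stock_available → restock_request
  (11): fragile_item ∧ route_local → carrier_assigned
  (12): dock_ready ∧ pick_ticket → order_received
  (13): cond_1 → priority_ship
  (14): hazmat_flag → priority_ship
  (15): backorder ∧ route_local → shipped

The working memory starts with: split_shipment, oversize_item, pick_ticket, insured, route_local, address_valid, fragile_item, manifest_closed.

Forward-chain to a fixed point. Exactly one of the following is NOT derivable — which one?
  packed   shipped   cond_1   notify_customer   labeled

cond_1

Round 1: (6) [fragile_item → payment_cleared]; (9) [manifest_closed → stock_low]; (11) [fragile_item ∧ route_local → carrier_assigned]. Adds payment_cleared, stock_low, carrier_assigned.
Round 2: (2) [stock_low → labeled]; (7) [carrier_assigned ∧ oversize_item → dock_ready]. Adds labeled, dock_ready.
Round 3: (1) [labeled ∧ oversize_item → restock_request]; (12) [dock_ready ∧ pick_ticket → order_received]. Adds restock_request, order_received.
Round 4: (3) [order_received ∧ split_shipment → packed]; (5) [restock_request → backorder]. Adds packed, backorder.
Round 5: (8) [packed → notify_customer]; (15) [backorder ∧ route_local → shipped]. Adds notify_customer, shipped.
Round 6: (4) [shipped ∧ notify_customer → priority_ship]. Adds priority_ship.
Derived: packed (round 4), notify_customer (round 5), labeled (round 2), shipped (round 5). cond_1 never appears in any round.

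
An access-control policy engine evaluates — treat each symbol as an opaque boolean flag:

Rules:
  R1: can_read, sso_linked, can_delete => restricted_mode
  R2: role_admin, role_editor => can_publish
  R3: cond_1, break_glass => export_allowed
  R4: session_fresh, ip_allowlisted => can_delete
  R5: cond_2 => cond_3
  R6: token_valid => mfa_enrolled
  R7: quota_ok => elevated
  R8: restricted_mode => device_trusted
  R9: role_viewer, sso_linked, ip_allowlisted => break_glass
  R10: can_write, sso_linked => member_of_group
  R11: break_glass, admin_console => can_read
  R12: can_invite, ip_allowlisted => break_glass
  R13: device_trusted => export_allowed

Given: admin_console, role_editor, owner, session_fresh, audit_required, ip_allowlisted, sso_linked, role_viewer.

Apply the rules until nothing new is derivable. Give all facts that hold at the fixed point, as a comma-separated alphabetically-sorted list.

[1] R4 [session_fresh, ip_allowlisted => can_delete]; R9 [role_viewer, sso_linked, ip_allowlisted => break_glass]. ⇒ new: can_delete, break_glass.
[2] R11 [break_glass, admin_console => can_read]. ⇒ new: can_read.
[3] R1 [can_read, sso_linked, can_delete => restricted_mode]. ⇒ new: restricted_mode.
[4] R8 [restricted_mode => device_trusted]. ⇒ new: device_trusted.
[5] R13 [device_trusted => export_allowed]. ⇒ new: export_allowed.

admin_console, audit_required, break_glass, can_delete, can_read, device_trusted, export_allowed, ip_allowlisted, owner, restricted_mode, role_editor, role_viewer, session_fresh, sso_linked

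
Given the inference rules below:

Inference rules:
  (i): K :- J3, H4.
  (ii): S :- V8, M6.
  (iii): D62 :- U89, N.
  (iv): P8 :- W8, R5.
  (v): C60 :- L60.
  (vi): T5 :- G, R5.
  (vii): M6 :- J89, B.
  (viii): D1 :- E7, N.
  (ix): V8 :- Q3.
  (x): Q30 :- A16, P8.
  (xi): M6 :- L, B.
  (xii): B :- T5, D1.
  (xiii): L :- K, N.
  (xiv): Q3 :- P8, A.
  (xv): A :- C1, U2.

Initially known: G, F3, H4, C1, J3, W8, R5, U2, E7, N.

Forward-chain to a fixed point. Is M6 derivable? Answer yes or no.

yes

Round 1 fires (i), (iv), (vi), (viii), (xv), giving K, P8, T5, D1, A.
Round 2 fires (xii), (xiii), (xiv), giving B, L, Q3.
Round 3 fires (ix), (xi), giving V8, M6.
Round 4 fires (ii), giving S.
M6 appears in round 3, so it is derivable.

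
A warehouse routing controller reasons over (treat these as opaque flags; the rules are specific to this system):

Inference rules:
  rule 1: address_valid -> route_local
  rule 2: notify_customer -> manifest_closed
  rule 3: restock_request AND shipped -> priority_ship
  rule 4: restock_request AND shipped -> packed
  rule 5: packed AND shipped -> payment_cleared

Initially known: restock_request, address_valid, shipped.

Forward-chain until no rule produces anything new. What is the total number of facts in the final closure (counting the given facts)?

7

Round 1 — rule 1, rule 3, rule 4, derive route_local, priority_ship, packed.
Round 2 — rule 5, derive payment_cleared.
Closure: {address_valid, packed, payment_cleared, priority_ship, restock_request, route_local, shipped} — 7 facts.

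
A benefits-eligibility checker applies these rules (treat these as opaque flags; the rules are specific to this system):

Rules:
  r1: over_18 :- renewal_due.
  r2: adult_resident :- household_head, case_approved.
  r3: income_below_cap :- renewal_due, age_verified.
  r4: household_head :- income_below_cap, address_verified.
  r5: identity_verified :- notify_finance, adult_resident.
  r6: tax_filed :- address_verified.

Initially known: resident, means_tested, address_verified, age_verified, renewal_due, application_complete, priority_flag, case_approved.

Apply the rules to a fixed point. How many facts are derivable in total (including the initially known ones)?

Round 1 fires r1, r3, r6, giving over_18, income_below_cap, tax_filed.
Round 2 fires r4, giving household_head.
Round 3 fires r2, giving adult_resident.
Closure: {address_verified, adult_resident, age_verified, application_complete, case_approved, household_head, income_below_cap, means_tested, over_18, priority_flag, renewal_due, resident, tax_filed} — 13 facts.

13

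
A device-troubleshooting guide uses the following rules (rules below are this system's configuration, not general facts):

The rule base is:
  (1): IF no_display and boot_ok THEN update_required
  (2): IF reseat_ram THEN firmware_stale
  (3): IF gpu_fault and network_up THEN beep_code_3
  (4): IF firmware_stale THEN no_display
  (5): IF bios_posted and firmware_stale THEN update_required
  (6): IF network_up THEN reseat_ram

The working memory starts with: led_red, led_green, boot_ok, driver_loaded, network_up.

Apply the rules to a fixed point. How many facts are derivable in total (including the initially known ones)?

[1] (6) [IF network_up THEN reseat_ram]. ⇒ new: reseat_ram.
[2] (2) [IF reseat_ram THEN firmware_stale]. ⇒ new: firmware_stale.
[3] (4) [IF firmware_stale THEN no_display]. ⇒ new: no_display.
[4] (1) [IF no_display and boot_ok THEN update_required]. ⇒ new: update_required.
Closure: {boot_ok, driver_loaded, firmware_stale, led_green, led_red, network_up, no_display, reseat_ram, update_required} — 9 facts.

9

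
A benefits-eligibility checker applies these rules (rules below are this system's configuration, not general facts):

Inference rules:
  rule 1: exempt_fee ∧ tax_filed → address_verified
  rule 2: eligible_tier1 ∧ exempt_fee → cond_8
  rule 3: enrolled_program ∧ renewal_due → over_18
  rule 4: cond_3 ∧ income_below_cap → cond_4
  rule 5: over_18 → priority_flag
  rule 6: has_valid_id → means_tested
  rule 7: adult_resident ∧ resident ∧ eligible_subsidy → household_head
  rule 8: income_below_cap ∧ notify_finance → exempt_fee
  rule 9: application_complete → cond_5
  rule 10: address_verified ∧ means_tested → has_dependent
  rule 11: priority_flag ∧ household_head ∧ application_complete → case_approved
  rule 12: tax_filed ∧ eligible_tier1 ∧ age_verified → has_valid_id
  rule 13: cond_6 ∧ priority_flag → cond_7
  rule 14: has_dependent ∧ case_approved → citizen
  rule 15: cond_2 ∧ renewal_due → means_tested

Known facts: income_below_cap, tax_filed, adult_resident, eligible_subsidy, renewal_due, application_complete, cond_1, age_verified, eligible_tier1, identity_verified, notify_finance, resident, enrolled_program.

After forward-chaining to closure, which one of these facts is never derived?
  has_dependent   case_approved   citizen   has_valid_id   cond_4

cond_4

[1] rule 3 [enrolled_program ∧ renewal_due → over_18]; rule 7 [adult_resident ∧ resident ∧ eligible_subsidy → household_head]; rule 8 [income_below_cap ∧ notify_finance → exempt_fee]; rule 9 [application_complete → cond_5]; rule 12 [tax_filed ∧ eligible_tier1 ∧ age_verified → has_valid_id]. ⇒ new: over_18, household_head, exempt_fee, cond_5, has_valid_id.
[2] rule 1 [exempt_fee ∧ tax_filed → address_verified]; rule 2 [eligible_tier1 ∧ exempt_fee → cond_8]; rule 5 [over_18 → priority_flag]; rule 6 [has_valid_id → means_tested]. ⇒ new: address_verified, cond_8, priority_flag, means_tested.
[3] rule 10 [address_verified ∧ means_tested → has_dependent]; rule 11 [priority_flag ∧ household_head ∧ application_complete → case_approved]. ⇒ new: has_dependent, case_approved.
[4] rule 14 [has_dependent ∧ case_approved → citizen]. ⇒ new: citizen.
Derived: citizen (round 4), has_valid_id (round 1), has_dependent (round 3), case_approved (round 3). cond_4 never appears in any round.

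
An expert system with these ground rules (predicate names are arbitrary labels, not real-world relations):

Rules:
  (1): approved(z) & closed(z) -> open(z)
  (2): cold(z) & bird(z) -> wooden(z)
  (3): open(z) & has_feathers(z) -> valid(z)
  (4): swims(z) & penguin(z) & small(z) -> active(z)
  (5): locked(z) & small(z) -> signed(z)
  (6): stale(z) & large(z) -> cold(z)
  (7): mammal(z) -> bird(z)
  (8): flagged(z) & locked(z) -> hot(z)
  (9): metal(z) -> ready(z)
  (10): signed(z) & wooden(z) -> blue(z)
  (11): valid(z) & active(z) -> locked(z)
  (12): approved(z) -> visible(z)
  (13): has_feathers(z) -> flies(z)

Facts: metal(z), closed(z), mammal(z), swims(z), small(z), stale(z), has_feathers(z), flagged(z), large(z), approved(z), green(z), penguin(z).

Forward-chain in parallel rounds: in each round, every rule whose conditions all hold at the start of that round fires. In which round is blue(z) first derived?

Round 1: (1) [approved(z) & closed(z) -> open(z)]; (4) [swims(z) & penguin(z) & small(z) -> active(z)]; (6) [stale(z) & large(z) -> cold(z)]; (7) [mammal(z) -> bird(z)]; (9) [metal(z) -> ready(z)]; (12) [approved(z) -> visible(z)]; (13) [has_feathers(z) -> flies(z)]. New: open(z), active(z), cold(z), bird(z), ready(z), visible(z), flies(z).
Round 2: (2) [cold(z) & bird(z) -> wooden(z)]; (3) [open(z) & has_feathers(z) -> valid(z)]. New: wooden(z), valid(z).
Round 3: (11) [valid(z) & active(z) -> locked(z)]. New: locked(z).
Round 4: (5) [locked(z) & small(z) -> signed(z)]; (8) [flagged(z) & locked(z) -> hot(z)]. New: signed(z), hot(z).
Round 5: (10) [signed(z) & wooden(z) -> blue(z)]. New: blue(z).
blue(z) first appears in round 5.

5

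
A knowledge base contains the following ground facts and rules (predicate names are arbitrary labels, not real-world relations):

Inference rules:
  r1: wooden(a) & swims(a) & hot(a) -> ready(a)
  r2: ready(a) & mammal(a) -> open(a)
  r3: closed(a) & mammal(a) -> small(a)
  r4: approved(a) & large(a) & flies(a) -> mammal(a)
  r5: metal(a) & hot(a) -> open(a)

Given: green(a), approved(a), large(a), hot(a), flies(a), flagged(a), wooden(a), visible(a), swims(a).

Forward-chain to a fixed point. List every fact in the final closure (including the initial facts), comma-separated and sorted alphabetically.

Round 1 fires r1, r4, giving ready(a), mammal(a).
Round 2 fires r2, giving open(a).

approved(a), flagged(a), flies(a), green(a), hot(a), large(a), mammal(a), open(a), ready(a), swims(a), visible(a), wooden(a)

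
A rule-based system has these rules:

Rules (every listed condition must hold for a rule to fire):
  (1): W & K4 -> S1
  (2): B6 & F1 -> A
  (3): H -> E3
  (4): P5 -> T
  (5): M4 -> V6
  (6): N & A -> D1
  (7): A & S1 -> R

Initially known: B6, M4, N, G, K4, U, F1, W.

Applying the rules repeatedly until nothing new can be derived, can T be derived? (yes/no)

no

Round 1 — (1), (2), (5), derive S1, A, V6.
Round 2 — (6), (7), derive D1, R.
Fixed point reached. T is concluded only by (4); (4) needs P5 (never derived).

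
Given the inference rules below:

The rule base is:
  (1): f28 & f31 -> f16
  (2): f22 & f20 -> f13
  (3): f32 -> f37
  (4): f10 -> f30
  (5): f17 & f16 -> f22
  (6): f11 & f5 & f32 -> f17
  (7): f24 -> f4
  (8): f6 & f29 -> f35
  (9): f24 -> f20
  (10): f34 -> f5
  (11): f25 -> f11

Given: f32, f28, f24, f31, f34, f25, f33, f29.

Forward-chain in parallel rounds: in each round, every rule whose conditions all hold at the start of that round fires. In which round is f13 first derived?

Round 1 — (1), (3), (7), (9), (10), (11), derive f16, f37, f4, f20, f5, f11.
Round 2 — (6), derive f17.
Round 3 — (5), derive f22.
Round 4 — (2), derive f13.
f13 first appears in round 4.

4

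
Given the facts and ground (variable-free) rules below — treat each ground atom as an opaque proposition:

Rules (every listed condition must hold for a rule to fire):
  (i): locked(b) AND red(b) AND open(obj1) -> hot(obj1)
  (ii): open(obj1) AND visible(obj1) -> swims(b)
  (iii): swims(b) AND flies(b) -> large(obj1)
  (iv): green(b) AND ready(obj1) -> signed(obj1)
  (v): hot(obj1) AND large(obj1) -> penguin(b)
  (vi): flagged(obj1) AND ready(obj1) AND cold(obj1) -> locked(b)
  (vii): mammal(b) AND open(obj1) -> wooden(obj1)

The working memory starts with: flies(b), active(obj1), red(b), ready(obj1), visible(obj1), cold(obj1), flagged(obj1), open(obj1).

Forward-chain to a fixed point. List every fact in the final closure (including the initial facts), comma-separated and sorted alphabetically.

Round 1 fires (ii), (vi), giving swims(b), locked(b).
Round 2 fires (i), (iii), giving hot(obj1), large(obj1).
Round 3 fires (v), giving penguin(b).

active(obj1), cold(obj1), flagged(obj1), flies(b), hot(obj1), large(obj1), locked(b), open(obj1), penguin(b), ready(obj1), red(b), swims(b), visible(obj1)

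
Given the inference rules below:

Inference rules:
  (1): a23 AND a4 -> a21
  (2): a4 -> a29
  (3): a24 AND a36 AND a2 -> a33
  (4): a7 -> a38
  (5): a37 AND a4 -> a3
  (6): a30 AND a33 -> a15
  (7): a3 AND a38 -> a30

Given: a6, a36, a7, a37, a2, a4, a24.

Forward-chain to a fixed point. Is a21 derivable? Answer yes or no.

no

Round 1: (2) [a4 -> a29]; (3) [a24 AND a36 AND a2 -> a33]; (4) [a7 -> a38]; (5) [a37 AND a4 -> a3]. Adds a29, a33, a38, a3.
Round 2: (7) [a3 AND a38 -> a30]. Adds a30.
Round 3: (6) [a30 AND a33 -> a15]. Adds a15.
Fixed point reached. a21 is concluded only by (1); (1) needs a23 (never derived).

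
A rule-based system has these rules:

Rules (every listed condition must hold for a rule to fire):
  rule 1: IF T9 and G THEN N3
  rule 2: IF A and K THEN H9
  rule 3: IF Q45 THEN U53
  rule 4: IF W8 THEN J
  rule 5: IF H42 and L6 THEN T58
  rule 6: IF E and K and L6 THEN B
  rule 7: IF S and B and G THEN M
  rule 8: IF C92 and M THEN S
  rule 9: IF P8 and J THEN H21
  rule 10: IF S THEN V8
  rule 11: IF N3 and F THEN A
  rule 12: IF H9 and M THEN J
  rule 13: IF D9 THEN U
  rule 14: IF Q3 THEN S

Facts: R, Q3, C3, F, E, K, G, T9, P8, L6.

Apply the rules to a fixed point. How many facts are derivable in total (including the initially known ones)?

Round 1 fires rule 1, rule 6, rule 14, giving N3, B, S.
Round 2 fires rule 7, rule 10, rule 11, giving M, V8, A.
Round 3 fires rule 2, giving H9.
Round 4 fires rule 12, giving J.
Round 5 fires rule 9, giving H21.
Closure: {A, B, C3, E, F, G, H21, H9, J, K, L6, M, N3, P8, Q3, R, S, T9, V8} — 19 facts.

19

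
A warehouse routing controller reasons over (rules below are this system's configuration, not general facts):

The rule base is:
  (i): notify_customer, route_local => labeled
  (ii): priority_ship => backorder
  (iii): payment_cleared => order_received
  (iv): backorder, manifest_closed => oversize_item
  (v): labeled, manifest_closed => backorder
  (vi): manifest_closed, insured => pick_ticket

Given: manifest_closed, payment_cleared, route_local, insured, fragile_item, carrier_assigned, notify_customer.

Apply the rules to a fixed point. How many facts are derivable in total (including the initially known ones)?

12

Round 1: (i) [notify_customer, route_local => labeled]; (iii) [payment_cleared => order_received]; (vi) [manifest_closed, insured => pick_ticket]. Adds labeled, order_received, pick_ticket.
Round 2: (v) [labeled, manifest_closed => backorder]. Adds backorder.
Round 3: (iv) [backorder, manifest_closed => oversize_item]. Adds oversize_item.
Closure: {backorder, carrier_assigned, fragile_item, insured, labeled, manifest_closed, notify_customer, order_received, oversize_item, payment_cleared, pick_ticket, route_local} — 12 facts.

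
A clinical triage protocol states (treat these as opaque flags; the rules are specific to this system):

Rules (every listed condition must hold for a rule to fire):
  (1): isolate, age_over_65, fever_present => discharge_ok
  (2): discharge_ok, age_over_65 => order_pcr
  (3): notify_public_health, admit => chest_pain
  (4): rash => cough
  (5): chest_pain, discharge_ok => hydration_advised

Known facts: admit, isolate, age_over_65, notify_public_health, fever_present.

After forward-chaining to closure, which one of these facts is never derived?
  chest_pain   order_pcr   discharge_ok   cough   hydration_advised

Round 1 — (1), (3), derive discharge_ok, chest_pain.
Round 2 — (2), (5), derive order_pcr, hydration_advised.
Derived: hydration_advised (round 2), chest_pain (round 1), order_pcr (round 2), discharge_ok (round 1). cough never appears in any round.

cough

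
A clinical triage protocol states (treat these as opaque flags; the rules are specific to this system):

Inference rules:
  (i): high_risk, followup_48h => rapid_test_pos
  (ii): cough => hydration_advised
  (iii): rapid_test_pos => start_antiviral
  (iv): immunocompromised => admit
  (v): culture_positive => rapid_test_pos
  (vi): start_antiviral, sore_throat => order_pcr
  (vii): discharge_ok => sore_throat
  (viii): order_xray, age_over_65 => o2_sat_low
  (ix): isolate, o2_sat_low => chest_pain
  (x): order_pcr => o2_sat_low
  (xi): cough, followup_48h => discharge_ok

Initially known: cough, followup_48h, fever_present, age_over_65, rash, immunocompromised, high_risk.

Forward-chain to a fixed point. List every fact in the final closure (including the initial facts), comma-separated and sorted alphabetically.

admit, age_over_65, cough, discharge_ok, fever_present, followup_48h, high_risk, hydration_advised, immunocompromised, o2_sat_low, order_pcr, rapid_test_pos, rash, sore_throat, start_antiviral

Round 1: (i) [high_risk, followup_48h => rapid_test_pos]; (ii) [cough => hydration_advised]; (iv) [immunocompromised => admit]; (xi) [cough, followup_48h => discharge_ok]. Adds rapid_test_pos, hydration_advised, admit, discharge_ok.
Round 2: (iii) [rapid_test_pos => start_antiviral]; (vii) [discharge_ok => sore_throat]. Adds start_antiviral, sore_throat.
Round 3: (vi) [start_antiviral, sore_throat => order_pcr]. Adds order_pcr.
Round 4: (x) [order_pcr => o2_sat_low]. Adds o2_sat_low.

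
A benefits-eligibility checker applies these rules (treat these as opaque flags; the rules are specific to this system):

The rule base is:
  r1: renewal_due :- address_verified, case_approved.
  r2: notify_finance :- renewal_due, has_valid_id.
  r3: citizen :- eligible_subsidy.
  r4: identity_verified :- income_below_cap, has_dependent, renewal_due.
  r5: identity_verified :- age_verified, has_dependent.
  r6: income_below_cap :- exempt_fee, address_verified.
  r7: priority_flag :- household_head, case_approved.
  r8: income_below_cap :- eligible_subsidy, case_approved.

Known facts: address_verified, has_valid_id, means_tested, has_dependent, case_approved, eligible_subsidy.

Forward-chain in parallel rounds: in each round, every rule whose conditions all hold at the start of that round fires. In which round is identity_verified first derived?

Round 1: r1 [renewal_due :- address_verified, case_approved.]; r3 [citizen :- eligible_subsidy.]; r8 [income_below_cap :- eligible_subsidy, case_approved.]. New: renewal_due, citizen, income_below_cap.
Round 2: r2 [notify_finance :- renewal_due, has_valid_id.]; r4 [identity_verified :- income_below_cap, has_dependent, renewal_due.]. New: notify_finance, identity_verified.
identity_verified first appears in round 2.

2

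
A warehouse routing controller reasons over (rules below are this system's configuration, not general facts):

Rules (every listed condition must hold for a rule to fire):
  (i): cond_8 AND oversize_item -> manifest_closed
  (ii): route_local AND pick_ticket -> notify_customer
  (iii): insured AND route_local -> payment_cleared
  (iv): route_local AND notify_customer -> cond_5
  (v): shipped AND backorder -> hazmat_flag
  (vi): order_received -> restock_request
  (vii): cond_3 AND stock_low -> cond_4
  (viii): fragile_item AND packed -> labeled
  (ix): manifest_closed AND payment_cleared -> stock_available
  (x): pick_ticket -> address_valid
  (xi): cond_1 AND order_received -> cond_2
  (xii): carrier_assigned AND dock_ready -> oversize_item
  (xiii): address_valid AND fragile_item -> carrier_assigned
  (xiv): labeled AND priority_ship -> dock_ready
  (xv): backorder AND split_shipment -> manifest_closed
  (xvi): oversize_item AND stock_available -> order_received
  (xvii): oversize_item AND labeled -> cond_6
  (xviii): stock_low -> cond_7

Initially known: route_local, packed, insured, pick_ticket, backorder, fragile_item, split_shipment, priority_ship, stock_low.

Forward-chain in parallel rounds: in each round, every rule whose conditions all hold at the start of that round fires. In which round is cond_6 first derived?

[1] (ii) [route_local AND pick_ticket -> notify_customer]; (iii) [insured AND route_local -> payment_cleared]; (viii) [fragile_item AND packed -> labeled]; (x) [pick_ticket -> address_valid]; (xv) [backorder AND split_shipment -> manifest_closed]; (xviii) [stock_low -> cond_7]. ⇒ new: notify_customer, payment_cleared, labeled, address_valid, manifest_closed, cond_7.
[2] (iv) [route_local AND notify_customer -> cond_5]; (ix) [manifest_closed AND payment_cleared -> stock_available]; (xiii) [address_valid AND fragile_item -> carrier_assigned]; (xiv) [labeled AND priority_ship -> dock_ready]. ⇒ new: cond_5, stock_available, carrier_assigned, dock_ready.
[3] (xii) [carrier_assigned AND dock_ready -> oversize_item]. ⇒ new: oversize_item.
[4] (xvi) [oversize_item AND stock_available -> order_received]; (xvii) [oversize_item AND labeled -> cond_6]. ⇒ new: order_received, cond_6.
cond_6 first appears in round 4.

4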